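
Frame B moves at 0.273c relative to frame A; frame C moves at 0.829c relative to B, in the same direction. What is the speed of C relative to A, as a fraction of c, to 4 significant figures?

Compose boost 2: (0.829 + 0.273)/(1 + 0.829×0.273) = 1.102/1.22632 = 0.8986

u ≈ 0.8986c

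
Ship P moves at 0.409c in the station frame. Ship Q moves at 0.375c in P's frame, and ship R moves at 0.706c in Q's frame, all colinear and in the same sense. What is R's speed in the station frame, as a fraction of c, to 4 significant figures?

Compose boost 2: (0.375 + 0.409)/(1 + 0.375×0.409) = 0.7840/1.15338 = 0.679744
Compose boost 3: (0.706 + 0.679744)/(1 + 0.706×0.679744) = 1.38574/1.47990 = 0.9364

u ≈ 0.9364c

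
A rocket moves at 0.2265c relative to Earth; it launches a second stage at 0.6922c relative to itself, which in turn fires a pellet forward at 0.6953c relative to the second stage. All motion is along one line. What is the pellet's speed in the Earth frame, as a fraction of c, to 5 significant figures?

Compose boost 2: (0.6922 + 0.2265)/(1 + 0.6922×0.2265) = 0.91870/1.156783 = 0.7941850
Compose boost 3: (0.6953 + 0.7941850)/(1 + 0.6953×0.7941850) = 1.489485/1.552197 = 0.95960

u ≈ 0.95960c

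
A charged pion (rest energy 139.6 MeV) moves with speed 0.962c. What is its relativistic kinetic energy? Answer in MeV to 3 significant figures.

γ = 1/√(1 − 0.962²) = 3.6623
K = (γ − 1)m₀c² = (3.6623 − 1) × 139.6 MeV = 2.6623 × 139.6 MeV = 372 MeV

K ≈ 372 MeV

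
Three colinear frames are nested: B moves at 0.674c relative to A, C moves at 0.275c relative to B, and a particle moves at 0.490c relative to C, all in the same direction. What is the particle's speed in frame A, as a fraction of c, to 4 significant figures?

u ≈ 0.9270c

Compose boost 2: (0.275 + 0.674)/(1 + 0.275×0.674) = 0.9490/1.18535 = 0.800607
Compose boost 3: (0.490 + 0.800607)/(1 + 0.490×0.800607) = 1.29061/1.39230 = 0.9270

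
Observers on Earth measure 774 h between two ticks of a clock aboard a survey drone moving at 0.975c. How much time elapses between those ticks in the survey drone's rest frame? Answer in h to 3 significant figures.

τ₀ ≈ 172 h

γ = 1/√(1 − 0.975²) = 4.5004
Proper time: τ₀ = Δt/γ = 774/4.5004 = 172 h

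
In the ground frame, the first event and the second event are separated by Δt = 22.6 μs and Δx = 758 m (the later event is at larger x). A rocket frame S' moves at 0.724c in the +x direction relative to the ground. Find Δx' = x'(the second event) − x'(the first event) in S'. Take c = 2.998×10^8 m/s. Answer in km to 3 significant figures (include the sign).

Δx' ≈ -6.01 km

γ = 1/√(1 − 0.724²) = 1.4497
Δx' = γ(Δx − vΔt) = 1.4497 × (758 m − 0.724×(2.998×10^8 m/s)×22.6×10^-6 s)
= 1.4497 × (-4147.4 m) = -6.01 km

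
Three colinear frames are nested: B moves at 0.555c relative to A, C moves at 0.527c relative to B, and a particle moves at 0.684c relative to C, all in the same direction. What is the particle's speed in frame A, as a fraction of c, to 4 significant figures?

Compose boost 2: (0.527 + 0.555)/(1 + 0.527×0.555) = 1.082/1.29249 = 0.837147
Compose boost 3: (0.684 + 0.837147)/(1 + 0.684×0.837147) = 1.52115/1.57261 = 0.9673

u ≈ 0.9673c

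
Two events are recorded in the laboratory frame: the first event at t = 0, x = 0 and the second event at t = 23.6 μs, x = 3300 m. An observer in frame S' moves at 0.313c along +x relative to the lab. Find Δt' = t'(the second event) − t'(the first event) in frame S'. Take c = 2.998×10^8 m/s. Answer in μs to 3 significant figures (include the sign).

Δt' ≈ 21.2 μs

γ = 1/√(1 − 0.313²) = 1.0529
Δt' = γ(Δt − vΔx/c²) = 1.0529 × (23.6 μs − 0.313×3300 m / (2.998×10^8 m/s))
= 1.0529 × (20.155 μs) = 21.2 μs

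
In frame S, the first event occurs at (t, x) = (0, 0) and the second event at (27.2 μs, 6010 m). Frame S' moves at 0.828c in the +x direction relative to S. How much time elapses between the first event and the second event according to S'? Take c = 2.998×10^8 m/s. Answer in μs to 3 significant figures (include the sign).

γ = 1/√(1 − 0.828²) = 1.7834
Δt' = γ(Δt − vΔx/c²) = 1.7834 × (27.2 μs − 0.828×6010 m / (2.998×10^8 m/s))
= 1.7834 × (10.601 μs) = 18.9 μs

Δt' ≈ 18.9 μs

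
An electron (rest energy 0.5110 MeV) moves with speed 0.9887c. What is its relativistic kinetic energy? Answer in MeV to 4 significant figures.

γ = 1/√(1 − 0.9887²) = 6.67077
K = (γ − 1)m₀c² = (6.67077 − 1) × 0.5110 MeV = 5.67077 × 0.5110 MeV = 2.898 MeV

K ≈ 2.898 MeV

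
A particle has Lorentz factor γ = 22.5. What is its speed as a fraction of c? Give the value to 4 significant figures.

β ≈ 0.9990

β = √(1 − 1/γ²) = √(1 − 1/22.5²) = √(0.998025) = 0.9990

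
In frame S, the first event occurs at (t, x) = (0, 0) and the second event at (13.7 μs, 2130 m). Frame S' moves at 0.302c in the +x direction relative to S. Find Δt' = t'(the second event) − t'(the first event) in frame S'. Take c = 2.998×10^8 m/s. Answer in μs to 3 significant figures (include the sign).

Δt' ≈ 12.1 μs

γ = 1/√(1 − 0.302²) = 1.0490
Δt' = γ(Δt − vΔx/c²) = 1.0490 × (13.7 μs − 0.302×2130 m / (2.998×10^8 m/s))
= 1.0490 × (11.554 μs) = 12.1 μs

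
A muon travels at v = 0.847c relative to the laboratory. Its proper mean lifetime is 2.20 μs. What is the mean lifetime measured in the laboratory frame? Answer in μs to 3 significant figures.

γ = 1/√(1 − 0.847²) = 1.8811
Time dilation: Δt = γτ₀ = 1.8811 × 2.20 μs = 4.14 μs

Δt ≈ 4.14 μs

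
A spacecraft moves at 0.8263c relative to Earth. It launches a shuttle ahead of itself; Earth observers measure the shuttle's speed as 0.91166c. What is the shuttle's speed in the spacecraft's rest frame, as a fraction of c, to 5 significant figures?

u' ≈ 0.34601c

Inverse velocity addition: u' = (u − v)/(1 − uv/c²)
= (0.91166 − 0.8263)/(1 − 0.91166×0.8263) = 0.085360/0.2466953 = 0.34601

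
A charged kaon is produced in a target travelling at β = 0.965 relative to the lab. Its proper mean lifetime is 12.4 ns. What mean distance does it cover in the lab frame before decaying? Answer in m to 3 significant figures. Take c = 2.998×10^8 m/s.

d ≈ 13.7 m

γ = 1/√(1 − 0.965²) = 3.8132
Dilated lifetime: Δt = γτ₀ = 3.8132 × 12.4 ns = 47.283 ns
d = vΔt = 0.965c × 47.283 ns = 2.8931×10^8 m/s × 4.7283×10^-8 s = 13.7 m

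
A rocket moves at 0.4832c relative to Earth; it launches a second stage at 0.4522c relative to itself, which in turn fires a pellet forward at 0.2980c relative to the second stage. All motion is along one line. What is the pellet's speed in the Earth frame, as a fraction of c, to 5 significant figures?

u ≈ 0.86726c

Compose boost 2: (0.4522 + 0.4832)/(1 + 0.4522×0.4832) = 0.93540/1.218503 = 0.7676632
Compose boost 3: (0.2980 + 0.7676632)/(1 + 0.2980×0.7676632) = 1.065663/1.228764 = 0.86726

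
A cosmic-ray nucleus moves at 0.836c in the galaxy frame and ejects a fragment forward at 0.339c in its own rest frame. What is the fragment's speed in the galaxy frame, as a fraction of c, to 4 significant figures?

Compose boost 2: (0.339 + 0.836)/(1 + 0.339×0.836) = 1.175/1.28340 = 0.9155

u ≈ 0.9155c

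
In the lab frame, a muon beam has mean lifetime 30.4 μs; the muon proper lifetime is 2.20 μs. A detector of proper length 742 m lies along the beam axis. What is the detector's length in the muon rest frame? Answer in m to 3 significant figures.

Time dilation ⇒ γ = Δt/τ₀ = 30.4/2.20 = 13.818
Length contraction: L = L₀/γ = 742/13.818 = 53.7 m

L ≈ 53.7 m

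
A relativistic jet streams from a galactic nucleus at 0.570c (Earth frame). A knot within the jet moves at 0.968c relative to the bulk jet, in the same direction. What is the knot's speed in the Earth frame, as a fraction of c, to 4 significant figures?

u ≈ 0.9911c

Relativistic velocity addition: u = (u' + v)/(1 + u'v/c²)
= (0.968 + 0.570)/(1 + 0.968×0.570) = 1.538/1.55176 = 0.9911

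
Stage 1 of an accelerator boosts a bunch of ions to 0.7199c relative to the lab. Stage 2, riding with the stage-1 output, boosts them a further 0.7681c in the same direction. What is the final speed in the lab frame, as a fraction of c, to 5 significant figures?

u ≈ 0.95817c

Compose boost 2: (0.7681 + 0.7199)/(1 + 0.7681×0.7199) = 1.4880/1.552955 = 0.95817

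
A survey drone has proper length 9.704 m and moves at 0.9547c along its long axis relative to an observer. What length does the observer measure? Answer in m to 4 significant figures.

L ≈ 2.888 m

γ = 1/√(1 − 0.9547²) = 3.36055
Length contraction: L = L₀/γ = 9.704/3.36055 = 2.888 m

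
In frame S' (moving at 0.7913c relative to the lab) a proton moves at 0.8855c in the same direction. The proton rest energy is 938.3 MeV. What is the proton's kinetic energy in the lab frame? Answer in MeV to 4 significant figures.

K ≈ 4679 MeV

u_lab = (0.8855 + 0.7913)/(1 + 0.8855×0.7913) = 0.9859492
γ = 1/√(1 − 0.9859492²) = 5.98639
K = (γ − 1)m₀c² = (5.98639 − 1) × 938.3 = 4.98639 × 938.3 = 4679 MeV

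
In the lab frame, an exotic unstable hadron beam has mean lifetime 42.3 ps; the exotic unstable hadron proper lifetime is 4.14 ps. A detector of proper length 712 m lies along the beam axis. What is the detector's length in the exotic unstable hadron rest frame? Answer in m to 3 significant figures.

Time dilation ⇒ γ = Δt/τ₀ = 42.3/4.14 = 10.217
Length contraction: L = L₀/γ = 712/10.217 = 69.7 m

L ≈ 69.7 m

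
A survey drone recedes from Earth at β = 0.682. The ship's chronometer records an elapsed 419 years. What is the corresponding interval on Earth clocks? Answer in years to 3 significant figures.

Δt ≈ 573 years

γ = 1/√(1 − 0.682²) = 1.3673
Time dilation: Δt = γτ₀ = 1.3673 × 419 years = 573 years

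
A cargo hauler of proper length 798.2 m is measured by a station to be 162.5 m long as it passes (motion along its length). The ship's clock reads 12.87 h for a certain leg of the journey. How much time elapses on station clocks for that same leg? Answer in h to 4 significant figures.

Length contraction ⇒ γ = L₀/L = 798.2/162.5 = 4.91200
Time dilation: Δt = γτ₀ = 4.91200 × 12.87 h = 63.22 h

Δt ≈ 63.22 h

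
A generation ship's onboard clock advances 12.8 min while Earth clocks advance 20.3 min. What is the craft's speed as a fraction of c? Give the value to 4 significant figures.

β ≈ 0.7762

γ = Δt/τ₀ = 20.3/12.8 = 1.58594
β = √(1 − 1/γ²) = √(1 − 1/1.58594²) = 0.7762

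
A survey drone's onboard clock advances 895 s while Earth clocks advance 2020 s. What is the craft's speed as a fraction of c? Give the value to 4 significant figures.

β ≈ 0.8965

γ = Δt/τ₀ = 2020/895 = 2.25698
β = √(1 − 1/γ²) = √(1 − 1/2.25698²) = 0.8965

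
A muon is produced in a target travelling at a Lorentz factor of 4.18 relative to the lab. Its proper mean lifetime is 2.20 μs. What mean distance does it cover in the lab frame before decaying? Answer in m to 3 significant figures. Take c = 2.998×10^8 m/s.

β = √(1 − 1/γ²) = √(1 − 1/4.18²) = 0.97096
Dilated lifetime: Δt = γτ₀ = 4.18 × 2.20 μs = 9.1960 μs
d = vΔt = 0.97096c × 9.1960 μs = 2.9109×10^8 m/s × 9.1960×10^-6 s = 2680 m

d ≈ 2680 m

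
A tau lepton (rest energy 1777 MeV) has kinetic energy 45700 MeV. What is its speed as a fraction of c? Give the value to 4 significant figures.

β ≈ 0.9993

γ = 1 + K/(m₀c²) = 1 + 45700/1777 = 26.7175
β = √(1 − 1/γ²) = 0.9993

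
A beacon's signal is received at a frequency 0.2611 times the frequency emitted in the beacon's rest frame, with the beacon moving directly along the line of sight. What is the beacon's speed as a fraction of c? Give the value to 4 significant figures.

f_obs/f_src = √((1−β)/(1+β)) = 0.2611  ⇒  (1−β)/(1+β) = 0.0681732
β = |1 − D²|/(1 + D²) = |1 − 0.0681732|/(1 + 0.0681732) = 0.8724

β ≈ 0.8724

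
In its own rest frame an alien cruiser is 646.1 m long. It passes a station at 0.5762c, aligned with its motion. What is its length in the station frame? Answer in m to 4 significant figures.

γ = 1/√(1 − 0.5762²) = 1.22353
Length contraction: L = L₀/γ = 646.1/1.22353 = 528.1 m

L ≈ 528.1 m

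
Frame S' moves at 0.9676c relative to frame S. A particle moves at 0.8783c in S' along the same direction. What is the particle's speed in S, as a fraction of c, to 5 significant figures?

Relativistic velocity addition: u = (u' + v)/(1 + u'v/c²)
= (0.8783 + 0.9676)/(1 + 0.8783×0.9676) = 1.8459/1.849843 = 0.99787

u ≈ 0.99787c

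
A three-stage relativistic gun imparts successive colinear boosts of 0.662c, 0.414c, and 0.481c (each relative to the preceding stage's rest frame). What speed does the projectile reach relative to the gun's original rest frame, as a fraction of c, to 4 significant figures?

u ≈ 0.9426c

Compose boost 2: (0.414 + 0.662)/(1 + 0.414×0.662) = 1.076/1.27407 = 0.844539
Compose boost 3: (0.481 + 0.844539)/(1 + 0.481×0.844539) = 1.32554/1.40622 = 0.9426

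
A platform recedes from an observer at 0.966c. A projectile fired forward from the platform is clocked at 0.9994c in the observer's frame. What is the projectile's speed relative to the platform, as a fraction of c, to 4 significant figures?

u' ≈ 0.9659c

Inverse velocity addition: u' = (u − v)/(1 − uv/c²)
= (0.9994 − 0.966)/(1 − 0.9994×0.966) = 0.03340/0.0345796 = 0.9659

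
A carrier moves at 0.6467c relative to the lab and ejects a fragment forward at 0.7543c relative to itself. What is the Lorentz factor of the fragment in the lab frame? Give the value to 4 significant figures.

u_lab = (0.7543 + 0.6467)/(1 + 0.7543×0.6467) = 1.4010/1.487806 = 0.9416551
γ = 1/√(1 − 0.9416551²) = 2.971

γ ≈ 2.971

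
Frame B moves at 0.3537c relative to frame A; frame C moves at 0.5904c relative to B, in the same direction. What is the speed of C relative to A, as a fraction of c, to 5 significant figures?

u ≈ 0.78101c

Compose boost 2: (0.5904 + 0.3537)/(1 + 0.5904×0.3537) = 0.94410/1.208824 = 0.78101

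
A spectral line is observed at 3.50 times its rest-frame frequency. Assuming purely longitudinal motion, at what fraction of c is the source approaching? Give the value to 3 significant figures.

f_obs/f_src = √((1+β)/(1−β)) = 3.50  ⇒  (1+β)/(1−β) = 12.250
β = |1 − D²|/(1 + D²) = |1 − 12.250|/(1 + 12.250) = 0.849

β ≈ 0.849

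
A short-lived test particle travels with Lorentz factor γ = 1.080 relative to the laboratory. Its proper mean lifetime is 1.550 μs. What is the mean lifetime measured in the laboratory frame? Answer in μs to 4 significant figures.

Δt ≈ 1.674 μs

γ = 1.080 (given)
Time dilation: Δt = γτ₀ = 1.080 × 1.550 μs = 1.674 μs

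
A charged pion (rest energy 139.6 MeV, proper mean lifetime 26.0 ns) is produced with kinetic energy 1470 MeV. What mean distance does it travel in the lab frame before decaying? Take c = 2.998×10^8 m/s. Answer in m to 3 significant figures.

γ = 1 + K/(m₀c²) = 1 + 1470/139.6 = 11.530
β = √(1 − 1/γ²) = 0.99623
Dilated lifetime: γτ₀ = 11.530 × 26.0 ns = 299.78 ns
d = βc·γτ₀ = 0.99623 × (2.998×10^8 m/s) × 2.9978×10^-7 s = 89.5 m

d ≈ 89.5 m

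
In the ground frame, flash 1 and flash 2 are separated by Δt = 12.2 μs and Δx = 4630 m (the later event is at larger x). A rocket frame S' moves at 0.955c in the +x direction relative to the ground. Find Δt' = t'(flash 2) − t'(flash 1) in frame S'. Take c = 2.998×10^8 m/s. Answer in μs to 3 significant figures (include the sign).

Δt' ≈ -8.59 μs

γ = 1/√(1 − 0.955²) = 3.3715
Δt' = γ(Δt − vΔx/c²) = 3.3715 × (12.2 μs − 0.955×4630 m / (2.998×10^8 m/s))
= 3.3715 × (-2.5487 μs) = -8.59 μs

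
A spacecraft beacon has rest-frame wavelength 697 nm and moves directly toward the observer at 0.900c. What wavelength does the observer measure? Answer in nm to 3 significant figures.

Relativistic Doppler: λ_obs = λ_src √((1−β)/(1+β))
= 697 × √(0.10000/1.9000) = 697 × 0.22942 = 160 nm

λ_obs ≈ 160 nm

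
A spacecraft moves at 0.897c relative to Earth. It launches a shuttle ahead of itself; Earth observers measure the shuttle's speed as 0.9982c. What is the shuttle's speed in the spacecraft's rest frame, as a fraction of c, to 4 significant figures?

u' ≈ 0.9674c

Inverse velocity addition: u' = (u − v)/(1 − uv/c²)
= (0.9982 − 0.897)/(1 − 0.9982×0.897) = 0.1012/0.104615 = 0.9674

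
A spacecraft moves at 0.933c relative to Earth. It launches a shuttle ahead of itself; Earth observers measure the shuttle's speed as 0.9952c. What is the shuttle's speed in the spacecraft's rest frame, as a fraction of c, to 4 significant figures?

Inverse velocity addition: u' = (u − v)/(1 − uv/c²)
= (0.9952 − 0.933)/(1 − 0.9952×0.933) = 0.06220/0.0714784 = 0.8702

u' ≈ 0.8702c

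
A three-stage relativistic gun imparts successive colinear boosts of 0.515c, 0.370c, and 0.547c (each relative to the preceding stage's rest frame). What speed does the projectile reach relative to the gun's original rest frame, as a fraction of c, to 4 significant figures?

Compose boost 2: (0.370 + 0.515)/(1 + 0.370×0.515) = 0.8850/1.19055 = 0.743354
Compose boost 3: (0.547 + 0.743354)/(1 + 0.547×0.743354) = 1.29035/1.40661 = 0.9173

u ≈ 0.9173c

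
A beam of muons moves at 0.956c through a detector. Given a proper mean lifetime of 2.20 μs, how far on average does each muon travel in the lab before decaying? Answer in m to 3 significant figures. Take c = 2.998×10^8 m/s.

γ = 1/√(1 − 0.956²) = 3.4087
Dilated lifetime: Δt = γτ₀ = 3.4087 × 2.20 μs = 7.4991 μs
d = vΔt = 0.956c × 7.4991 μs = 2.8661×10^8 m/s × 7.4991×10^-6 s = 2150 m

d ≈ 2150 m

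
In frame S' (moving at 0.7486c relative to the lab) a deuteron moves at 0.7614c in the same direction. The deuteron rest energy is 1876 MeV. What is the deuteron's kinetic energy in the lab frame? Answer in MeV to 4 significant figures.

u_lab = (0.7614 + 0.7486)/(1 + 0.7614×0.7486) = 0.9617932
γ = 1/√(1 − 0.9617932²) = 3.65261
K = (γ − 1)m₀c² = (3.65261 − 1) × 1876 = 2.65261 × 1876 = 4976 MeV

K ≈ 4976 MeV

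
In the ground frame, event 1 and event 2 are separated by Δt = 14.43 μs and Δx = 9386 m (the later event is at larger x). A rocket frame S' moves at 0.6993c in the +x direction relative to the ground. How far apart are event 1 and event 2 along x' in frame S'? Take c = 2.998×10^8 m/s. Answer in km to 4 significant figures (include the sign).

γ = 1/√(1 − 0.6993²) = 1.39894
Δx' = γ(Δx − vΔt) = 1.39894 × (9386 m − 0.6993×(2.998×10^8 m/s)×14.43×10^-6 s)
= 1.39894 × (6360.75 m) = 8.898 km

Δx' ≈ 8.898 km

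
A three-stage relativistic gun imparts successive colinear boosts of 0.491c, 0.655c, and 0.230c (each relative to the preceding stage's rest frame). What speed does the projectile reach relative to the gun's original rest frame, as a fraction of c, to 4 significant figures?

u ≈ 0.9147c

Compose boost 2: (0.655 + 0.491)/(1 + 0.655×0.491) = 1.146/1.32160 = 0.867127
Compose boost 3: (0.230 + 0.867127)/(1 + 0.230×0.867127) = 1.09713/1.19944 = 0.9147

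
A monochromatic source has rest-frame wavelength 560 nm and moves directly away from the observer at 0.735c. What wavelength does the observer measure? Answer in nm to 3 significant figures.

Relativistic Doppler: λ_obs = λ_src √((1+β)/(1−β))
= 560 × √(1.7350/0.26500) = 560 × 2.5587 = 1430 nm

λ_obs ≈ 1430 nm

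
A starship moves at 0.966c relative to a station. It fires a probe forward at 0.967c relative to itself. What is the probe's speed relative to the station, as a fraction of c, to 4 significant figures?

u ≈ 0.9994c

Relativistic velocity addition: u = (u' + v)/(1 + u'v/c²)
= (0.967 + 0.966)/(1 + 0.967×0.966) = 1.933/1.93412 = 0.9994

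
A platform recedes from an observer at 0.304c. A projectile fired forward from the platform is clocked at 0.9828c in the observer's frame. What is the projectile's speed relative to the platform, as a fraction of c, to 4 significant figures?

Inverse velocity addition: u' = (u − v)/(1 − uv/c²)
= (0.9828 − 0.304)/(1 − 0.9828×0.304) = 0.6788/0.701229 = 0.9680

u' ≈ 0.9680c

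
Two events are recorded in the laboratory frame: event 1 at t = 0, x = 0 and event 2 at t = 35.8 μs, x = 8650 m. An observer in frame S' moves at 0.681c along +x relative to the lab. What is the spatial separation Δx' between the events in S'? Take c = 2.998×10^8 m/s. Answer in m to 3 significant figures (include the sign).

γ = 1/√(1 − 0.681²) = 1.3656
Δx' = γ(Δx − vΔt) = 1.3656 × (8650 m − 0.681×(2.998×10^8 m/s)×35.8×10^-6 s)
= 1.3656 × (1340.9 m) = 1830 m

Δx' ≈ 1830 m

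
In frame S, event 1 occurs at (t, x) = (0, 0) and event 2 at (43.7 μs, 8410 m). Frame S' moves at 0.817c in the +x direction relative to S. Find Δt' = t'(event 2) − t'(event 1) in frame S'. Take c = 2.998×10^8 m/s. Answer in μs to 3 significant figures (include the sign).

Δt' ≈ 36.0 μs

γ = 1/√(1 − 0.817²) = 1.7342
Δt' = γ(Δt − vΔx/c²) = 1.7342 × (43.7 μs − 0.817×8410 m / (2.998×10^8 m/s))
= 1.7342 × (20.781 μs) = 36.0 μs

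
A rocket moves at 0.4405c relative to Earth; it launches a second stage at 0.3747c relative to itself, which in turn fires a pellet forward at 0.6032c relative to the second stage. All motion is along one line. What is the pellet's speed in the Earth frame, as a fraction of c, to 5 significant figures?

u ≈ 0.91621c

Compose boost 2: (0.3747 + 0.4405)/(1 + 0.3747×0.4405) = 0.81520/1.165055 = 0.6997092
Compose boost 3: (0.6032 + 0.6997092)/(1 + 0.6032×0.6997092) = 1.302909/1.422065 = 0.91621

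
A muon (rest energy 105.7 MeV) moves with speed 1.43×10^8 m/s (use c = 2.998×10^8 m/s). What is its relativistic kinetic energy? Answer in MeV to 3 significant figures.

K ≈ 14.6 MeV

β = v/c = 1.43×10^8 / 2.998×10^8 = 0.47698
γ = 1/√(1 − 0.47698²) = 1.1378
K = (γ − 1)m₀c² = (1.1378 − 1) × 105.7 MeV = 0.13777 × 105.7 MeV = 14.6 MeV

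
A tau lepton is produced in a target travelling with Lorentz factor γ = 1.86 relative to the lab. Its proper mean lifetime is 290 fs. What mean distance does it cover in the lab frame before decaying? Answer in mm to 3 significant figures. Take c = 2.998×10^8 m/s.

β = √(1 − 1/γ²) = √(1 − 1/1.86²) = 0.84318
Dilated lifetime: Δt = γτ₀ = 1.86 × 290 fs = 539.40 fs
d = vΔt = 0.84318c × 539.40 fs = 2.5278×10^8 m/s × 5.3940×10^-13 s = 0.136 mm

d ≈ 0.136 mm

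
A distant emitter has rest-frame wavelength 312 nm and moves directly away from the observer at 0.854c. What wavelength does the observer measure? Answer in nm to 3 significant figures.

λ_obs ≈ 1110 nm

Relativistic Doppler: λ_obs = λ_src √((1+β)/(1−β))
= 312 × √(1.8540/0.14600) = 312 × 3.5635 = 1110 nm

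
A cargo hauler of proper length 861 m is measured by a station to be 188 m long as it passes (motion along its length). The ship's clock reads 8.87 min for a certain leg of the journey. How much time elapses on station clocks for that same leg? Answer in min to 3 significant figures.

Δt ≈ 40.6 min

Length contraction ⇒ γ = L₀/L = 861/188 = 4.5798
Time dilation: Δt = γτ₀ = 4.5798 × 8.87 min = 40.6 min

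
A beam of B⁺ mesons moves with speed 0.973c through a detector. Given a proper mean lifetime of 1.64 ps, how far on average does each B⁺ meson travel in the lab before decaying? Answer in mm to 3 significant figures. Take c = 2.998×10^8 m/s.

γ = 1/√(1 − 0.973²) = 4.3327
Dilated lifetime: Δt = γτ₀ = 4.3327 × 1.64 ps = 7.1056 ps
d = vΔt = 0.973c × 7.1056 ps = 2.9171×10^8 m/s × 7.1056×10^-12 s = 2.07 mm

d ≈ 2.07 mm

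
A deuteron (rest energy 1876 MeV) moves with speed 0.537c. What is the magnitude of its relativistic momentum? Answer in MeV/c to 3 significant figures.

γ = 1/√(1 − 0.537²) = 1.1854
p = γβm₀c = 1.1854 × 0.537 × 1876 MeV/c = 1190 MeV/c

p ≈ 1190 MeV/c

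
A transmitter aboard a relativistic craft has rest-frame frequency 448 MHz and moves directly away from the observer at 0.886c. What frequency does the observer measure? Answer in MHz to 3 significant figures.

Relativistic Doppler: f_obs = f_src √((1−β)/(1+β))
= 448 × √(0.11400/1.8860) = 448 × 0.24586 = 110 MHz

f_obs ≈ 110 MHz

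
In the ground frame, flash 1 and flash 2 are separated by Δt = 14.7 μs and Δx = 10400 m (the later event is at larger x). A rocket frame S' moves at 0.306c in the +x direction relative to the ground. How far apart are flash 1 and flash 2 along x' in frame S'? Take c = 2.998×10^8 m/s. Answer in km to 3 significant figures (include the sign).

γ = 1/√(1 − 0.306²) = 1.0504
Δx' = γ(Δx − vΔt) = 1.0504 × (10400 m − 0.306×(2.998×10^8 m/s)×14.7×10^-6 s)
= 1.0504 × (9051.4 m) = 9.51 km

Δx' ≈ 9.51 km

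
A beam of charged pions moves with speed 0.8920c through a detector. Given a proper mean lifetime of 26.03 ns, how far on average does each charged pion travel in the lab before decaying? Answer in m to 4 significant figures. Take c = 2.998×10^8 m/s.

γ = 1/√(1 − 0.8920²) = 2.21222
Dilated lifetime: Δt = γτ₀ = 2.21222 × 26.03 ns = 57.5840 ns
d = vΔt = 0.8920c × 57.5840 ns = 2.67422×10^8 m/s × 5.75840×10^-8 s = 15.40 m

d ≈ 15.40 m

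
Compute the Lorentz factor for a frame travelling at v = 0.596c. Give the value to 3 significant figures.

γ ≈ 1.25

γ = 1/√(1 − β²) = 1/√(1 − 0.596²) = 1/√(0.64478) = 1.25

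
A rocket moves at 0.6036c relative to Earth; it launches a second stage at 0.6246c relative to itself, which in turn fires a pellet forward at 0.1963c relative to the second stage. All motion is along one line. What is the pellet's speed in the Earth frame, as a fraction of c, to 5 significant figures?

Compose boost 2: (0.6246 + 0.6036)/(1 + 0.6246×0.6036) = 1.2282/1.377009 = 0.8919335
Compose boost 3: (0.1963 + 0.8919335)/(1 + 0.1963×0.8919335) = 1.088233/1.175087 = 0.92609

u ≈ 0.92609c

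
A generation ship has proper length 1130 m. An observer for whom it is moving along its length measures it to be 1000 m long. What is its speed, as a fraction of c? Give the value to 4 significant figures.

β ≈ 0.4657

γ = L₀/L = 1130/1000 = 1.13000
β = √(1 − 1/γ²) = 0.4657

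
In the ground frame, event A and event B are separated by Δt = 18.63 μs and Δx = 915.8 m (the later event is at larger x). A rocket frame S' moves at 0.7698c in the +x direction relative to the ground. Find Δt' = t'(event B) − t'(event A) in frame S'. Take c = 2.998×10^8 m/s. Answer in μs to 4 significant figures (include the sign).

Δt' ≈ 25.50 μs

γ = 1/√(1 − 0.7698²) = 1.56670
Δt' = γ(Δt − vΔx/c²) = 1.56670 × (18.63 μs − 0.7698×915.8 m / (2.998×10^8 m/s))
= 1.56670 × (16.2785 μs) = 25.50 μs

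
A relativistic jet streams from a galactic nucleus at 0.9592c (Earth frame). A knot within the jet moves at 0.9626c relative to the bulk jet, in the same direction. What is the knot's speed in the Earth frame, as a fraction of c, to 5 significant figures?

Relativistic velocity addition: u = (u' + v)/(1 + u'v/c²)
= (0.9626 + 0.9592)/(1 + 0.9626×0.9592) = 1.9218/1.923326 = 0.99921

u ≈ 0.99921c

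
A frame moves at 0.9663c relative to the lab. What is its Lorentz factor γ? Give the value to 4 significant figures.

γ = 1/√(1 − β²) = 1/√(1 − 0.9663²) = 1/√(0.0662643) = 3.885

γ ≈ 3.885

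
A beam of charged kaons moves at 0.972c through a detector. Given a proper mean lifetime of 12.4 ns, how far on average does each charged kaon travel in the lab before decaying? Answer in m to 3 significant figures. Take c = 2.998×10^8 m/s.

d ≈ 15.4 m

γ = 1/√(1 − 0.972²) = 4.2557
Dilated lifetime: Δt = γτ₀ = 4.2557 × 12.4 ns = 52.770 ns
d = vΔt = 0.972c × 52.770 ns = 2.9141×10^8 m/s × 5.2770×10^-8 s = 15.4 m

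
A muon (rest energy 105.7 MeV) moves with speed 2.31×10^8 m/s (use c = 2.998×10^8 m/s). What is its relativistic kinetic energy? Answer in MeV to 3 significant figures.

K ≈ 60.1 MeV

β = v/c = 2.31×10^8 / 2.998×10^8 = 0.77051
γ = 1/√(1 − 0.77051²) = 1.5688
K = (γ − 1)m₀c² = (1.5688 − 1) × 105.7 MeV = 0.56882 × 105.7 MeV = 60.1 MeV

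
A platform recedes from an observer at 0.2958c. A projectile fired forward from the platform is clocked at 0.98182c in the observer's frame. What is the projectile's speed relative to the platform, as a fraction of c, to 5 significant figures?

Inverse velocity addition: u' = (u − v)/(1 − uv/c²)
= (0.98182 − 0.2958)/(1 − 0.98182×0.2958) = 0.68602/0.7095776 = 0.96680

u' ≈ 0.96680c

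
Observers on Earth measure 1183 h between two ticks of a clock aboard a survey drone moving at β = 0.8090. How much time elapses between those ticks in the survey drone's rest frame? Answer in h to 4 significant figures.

γ = 1/√(1 − 0.8090²) = 1.70123
Proper time: τ₀ = Δt/γ = 1183/1.70123 = 695.4 h

τ₀ ≈ 695.4 h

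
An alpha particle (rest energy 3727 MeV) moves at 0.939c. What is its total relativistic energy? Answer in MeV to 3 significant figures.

γ = 1/√(1 − 0.939²) = 2.9077
E = γm₀c² = 2.9077 × 3727 MeV = 10800 MeV

E ≈ 10800 MeV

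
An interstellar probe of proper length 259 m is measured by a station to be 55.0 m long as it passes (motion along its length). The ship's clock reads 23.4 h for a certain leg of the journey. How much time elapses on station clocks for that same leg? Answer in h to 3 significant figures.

Length contraction ⇒ γ = L₀/L = 259/55.0 = 4.7091
Time dilation: Δt = γτ₀ = 4.7091 × 23.4 h = 110 h

Δt ≈ 110 h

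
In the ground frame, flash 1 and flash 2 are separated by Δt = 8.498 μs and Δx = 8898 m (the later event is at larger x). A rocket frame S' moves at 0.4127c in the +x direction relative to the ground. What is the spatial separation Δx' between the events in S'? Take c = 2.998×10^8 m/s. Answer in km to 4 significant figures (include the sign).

Δx' ≈ 8.614 km

γ = 1/√(1 − 0.4127²) = 1.09786
Δx' = γ(Δx − vΔt) = 1.09786 × (8898 m − 0.4127×(2.998×10^8 m/s)×8.498×10^-6 s)
= 1.09786 × (7846.56 m) = 8.614 km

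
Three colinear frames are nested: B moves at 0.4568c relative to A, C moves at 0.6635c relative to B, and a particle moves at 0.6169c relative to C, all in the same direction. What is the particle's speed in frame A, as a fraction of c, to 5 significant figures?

u ≈ 0.96489c

Compose boost 2: (0.6635 + 0.4568)/(1 + 0.6635×0.4568) = 1.1203/1.303087 = 0.8597278
Compose boost 3: (0.6169 + 0.8597278)/(1 + 0.6169×0.8597278) = 1.476628/1.530366 = 0.96489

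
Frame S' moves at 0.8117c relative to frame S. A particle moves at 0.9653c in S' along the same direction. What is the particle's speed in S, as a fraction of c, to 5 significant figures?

u ≈ 0.99634c

Relativistic velocity addition: u = (u' + v)/(1 + u'v/c²)
= (0.9653 + 0.8117)/(1 + 0.9653×0.8117) = 1.7770/1.783534 = 0.99634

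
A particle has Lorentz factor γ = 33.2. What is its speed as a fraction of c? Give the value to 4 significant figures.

β ≈ 0.9995

β = √(1 − 1/γ²) = √(1 − 1/33.2²) = √(0.999093) = 0.9995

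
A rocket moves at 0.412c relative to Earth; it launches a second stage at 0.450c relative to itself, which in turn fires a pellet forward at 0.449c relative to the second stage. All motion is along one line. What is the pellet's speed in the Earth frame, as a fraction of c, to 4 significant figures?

Compose boost 2: (0.450 + 0.412)/(1 + 0.450×0.412) = 0.8620/1.18540 = 0.727181
Compose boost 3: (0.449 + 0.727181)/(1 + 0.449×0.727181) = 1.17618/1.32650 = 0.8867

u ≈ 0.8867c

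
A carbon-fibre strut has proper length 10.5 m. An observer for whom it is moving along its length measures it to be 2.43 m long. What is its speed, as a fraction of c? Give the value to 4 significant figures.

β ≈ 0.9729

γ = L₀/L = 10.5/2.43 = 4.32099
β = √(1 − 1/γ²) = 0.9729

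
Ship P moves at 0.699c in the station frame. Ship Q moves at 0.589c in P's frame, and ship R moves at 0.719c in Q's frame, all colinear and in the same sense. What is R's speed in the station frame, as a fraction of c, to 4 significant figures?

u ≈ 0.9851c

Compose boost 2: (0.589 + 0.699)/(1 + 0.589×0.699) = 1.288/1.41171 = 0.912368
Compose boost 3: (0.719 + 0.912368)/(1 + 0.719×0.912368) = 1.63137/1.65599 = 0.9851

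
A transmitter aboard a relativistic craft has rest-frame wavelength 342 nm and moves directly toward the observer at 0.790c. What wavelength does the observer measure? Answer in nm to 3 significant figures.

Relativistic Doppler: λ_obs = λ_src √((1−β)/(1+β))
= 342 × √(0.21000/1.7900) = 342 × 0.34252 = 117 nm

λ_obs ≈ 117 nm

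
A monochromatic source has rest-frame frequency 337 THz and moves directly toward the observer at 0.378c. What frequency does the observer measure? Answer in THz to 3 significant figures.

f_obs ≈ 502 THz

Relativistic Doppler: f_obs = f_src √((1+β)/(1−β))
= 337 × √(1.3780/0.62200) = 337 × 1.4884 = 502 THz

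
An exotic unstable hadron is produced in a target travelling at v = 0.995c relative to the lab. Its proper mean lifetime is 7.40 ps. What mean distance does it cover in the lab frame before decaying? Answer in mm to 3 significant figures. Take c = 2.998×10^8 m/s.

d ≈ 22.1 mm

γ = 1/√(1 − 0.995²) = 10.013
Dilated lifetime: Δt = γτ₀ = 10.013 × 7.40 ps = 74.093 ps
d = vΔt = 0.995c × 74.093 ps = 2.9830×10^8 m/s × 7.4093×10^-11 s = 22.1 mm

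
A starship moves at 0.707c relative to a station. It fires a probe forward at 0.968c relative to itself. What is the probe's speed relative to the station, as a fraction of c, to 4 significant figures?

u ≈ 0.9944c

Relativistic velocity addition: u = (u' + v)/(1 + u'v/c²)
= (0.968 + 0.707)/(1 + 0.968×0.707) = 1.675/1.68438 = 0.9944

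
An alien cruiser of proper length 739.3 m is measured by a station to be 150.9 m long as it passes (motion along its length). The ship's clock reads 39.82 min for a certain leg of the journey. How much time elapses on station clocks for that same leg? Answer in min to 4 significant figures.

Δt ≈ 195.1 min

Length contraction ⇒ γ = L₀/L = 739.3/150.9 = 4.89927
Time dilation: Δt = γτ₀ = 4.89927 × 39.82 min = 195.1 min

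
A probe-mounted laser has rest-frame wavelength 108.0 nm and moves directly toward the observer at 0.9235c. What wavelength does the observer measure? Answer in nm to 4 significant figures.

λ_obs ≈ 21.54 nm

Relativistic Doppler: λ_obs = λ_src √((1−β)/(1+β))
= 108.0 × √(0.0765000/1.92350) = 108.0 × 0.199427 = 21.54 nm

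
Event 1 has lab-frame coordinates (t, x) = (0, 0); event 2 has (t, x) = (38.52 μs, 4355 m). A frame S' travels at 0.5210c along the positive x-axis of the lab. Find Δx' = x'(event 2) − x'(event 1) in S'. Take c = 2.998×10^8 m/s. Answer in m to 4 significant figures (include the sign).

Δx' ≈ -1947 m

γ = 1/√(1 − 0.5210²) = 1.17157
Δx' = γ(Δx − vΔt) = 1.17157 × (4355 m − 0.5210×(2.998×10^8 m/s)×38.52×10^-6 s)
= 1.17157 × (-1661.66 m) = -1947 m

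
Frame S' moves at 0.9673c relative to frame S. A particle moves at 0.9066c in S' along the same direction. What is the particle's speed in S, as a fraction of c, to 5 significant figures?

Relativistic velocity addition: u = (u' + v)/(1 + u'v/c²)
= (0.9066 + 0.9673)/(1 + 0.9066×0.9673) = 1.8739/1.876954 = 0.99837

u ≈ 0.99837c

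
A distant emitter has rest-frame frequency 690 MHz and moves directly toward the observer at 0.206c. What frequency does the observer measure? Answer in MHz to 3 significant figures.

f_obs ≈ 850 MHz

Relativistic Doppler: f_obs = f_src √((1+β)/(1−β))
= 690 × √(1.2060/0.79400) = 690 × 1.2324 = 850 MHz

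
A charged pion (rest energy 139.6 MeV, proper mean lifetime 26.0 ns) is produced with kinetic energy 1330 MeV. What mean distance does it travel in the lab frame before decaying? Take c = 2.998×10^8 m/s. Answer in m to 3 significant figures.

γ = 1 + K/(m₀c²) = 1 + 1330/139.6 = 10.527
β = √(1 − 1/γ²) = 0.99548
Dilated lifetime: γτ₀ = 10.527 × 26.0 ns = 273.71 ns
d = βc·γτ₀ = 0.99548 × (2.998×10^8 m/s) × 2.7371×10^-7 s = 81.7 m

d ≈ 81.7 m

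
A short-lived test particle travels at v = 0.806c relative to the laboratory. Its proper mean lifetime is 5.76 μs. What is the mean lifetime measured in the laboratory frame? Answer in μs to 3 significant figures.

γ = 1/√(1 − 0.806²) = 1.6894
Time dilation: Δt = γτ₀ = 1.6894 × 5.76 μs = 9.73 μs

Δt ≈ 9.73 μs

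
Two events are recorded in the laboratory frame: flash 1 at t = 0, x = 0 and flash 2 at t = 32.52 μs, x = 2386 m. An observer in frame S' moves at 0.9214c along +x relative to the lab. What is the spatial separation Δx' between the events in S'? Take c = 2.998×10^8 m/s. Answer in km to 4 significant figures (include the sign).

γ = 1/√(1 − 0.9214²) = 2.57324
Δx' = γ(Δx − vΔt) = 2.57324 × (2386 m − 0.9214×(2.998×10^8 m/s)×32.52×10^-6 s)
= 2.57324 × (-6597.19 m) = -16.98 km

Δx' ≈ -16.98 km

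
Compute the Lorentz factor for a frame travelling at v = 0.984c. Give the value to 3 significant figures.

γ = 1/√(1 − β²) = 1/√(1 − 0.984²) = 1/√(0.031744) = 5.61

γ ≈ 5.61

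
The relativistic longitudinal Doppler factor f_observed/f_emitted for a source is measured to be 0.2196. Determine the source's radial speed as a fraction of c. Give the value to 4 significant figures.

β ≈ 0.9080

f_obs/f_src = √((1−β)/(1+β)) = 0.2196  ⇒  (1−β)/(1+β) = 0.0482242
β = |1 − D²|/(1 + D²) = |1 − 0.0482242|/(1 + 0.0482242) = 0.9080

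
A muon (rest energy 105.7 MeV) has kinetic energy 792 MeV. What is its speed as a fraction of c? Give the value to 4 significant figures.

β ≈ 0.9930

γ = 1 + K/(m₀c²) = 1 + 792/105.7 = 8.49290
β = √(1 − 1/γ²) = 0.9930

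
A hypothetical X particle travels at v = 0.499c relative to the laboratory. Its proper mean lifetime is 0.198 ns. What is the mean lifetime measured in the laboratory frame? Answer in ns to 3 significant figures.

Δt ≈ 0.228 ns

γ = 1/√(1 − 0.499²) = 1.1539
Time dilation: Δt = γτ₀ = 1.1539 × 0.198 ns = 0.228 ns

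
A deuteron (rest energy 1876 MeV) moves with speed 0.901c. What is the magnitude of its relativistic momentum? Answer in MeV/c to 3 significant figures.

p ≈ 3900 MeV/c

γ = 1/√(1 − 0.901²) = 2.3051
p = γβm₀c = 2.3051 × 0.901 × 1876 MeV/c = 3900 MeV/c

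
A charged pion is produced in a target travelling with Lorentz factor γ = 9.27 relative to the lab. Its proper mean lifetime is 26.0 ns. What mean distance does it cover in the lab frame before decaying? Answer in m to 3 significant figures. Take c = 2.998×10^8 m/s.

β = √(1 − 1/γ²) = √(1 − 1/9.27²) = 0.99416
Dilated lifetime: Δt = γτ₀ = 9.27 × 26.0 ns = 241.02 ns
d = vΔt = 0.99416c × 241.02 ns = 2.9805×10^8 m/s × 2.4102×10^-7 s = 71.8 m

d ≈ 71.8 m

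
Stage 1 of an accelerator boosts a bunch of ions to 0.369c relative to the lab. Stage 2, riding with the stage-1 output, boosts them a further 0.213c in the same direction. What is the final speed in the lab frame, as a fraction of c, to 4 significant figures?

Compose boost 2: (0.213 + 0.369)/(1 + 0.213×0.369) = 0.5820/1.07860 = 0.5396

u ≈ 0.5396c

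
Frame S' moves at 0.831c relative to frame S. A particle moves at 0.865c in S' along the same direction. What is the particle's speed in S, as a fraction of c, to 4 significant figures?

Relativistic velocity addition: u = (u' + v)/(1 + u'v/c²)
= (0.865 + 0.831)/(1 + 0.865×0.831) = 1.696/1.71881 = 0.9867

u ≈ 0.9867c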